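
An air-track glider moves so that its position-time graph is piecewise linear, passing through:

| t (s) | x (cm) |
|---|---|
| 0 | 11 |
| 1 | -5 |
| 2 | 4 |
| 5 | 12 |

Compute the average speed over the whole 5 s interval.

Average speed = (total path length)/(elapsed time); on a piecewise-linear x-t graph the path length is Σ|Δx|.
0–1 s: |Δx| = |-5 − 11| = 16 cm
1–2 s: |Δx| = |4 − -5| = 9 cm
2–5 s: |Δx| = |12 − 4| = 8 cm
Total path = 33 cm; average speed = 33/5 = 6.6 cm/s.

6.6 cm/s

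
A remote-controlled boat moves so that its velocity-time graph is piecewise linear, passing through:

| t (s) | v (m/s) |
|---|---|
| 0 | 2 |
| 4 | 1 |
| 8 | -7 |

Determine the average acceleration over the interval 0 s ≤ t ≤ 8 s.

-1.125 m/s²

Average acceleration = Δv/Δt = (-7 − 2)/(8 − 0) = -1.125 m/s².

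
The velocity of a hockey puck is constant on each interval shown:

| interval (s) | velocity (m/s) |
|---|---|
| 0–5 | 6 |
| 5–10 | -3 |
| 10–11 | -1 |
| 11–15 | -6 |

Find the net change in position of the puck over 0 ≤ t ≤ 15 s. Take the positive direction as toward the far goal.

-10 m

Displacement is the signed area under the v-t curve.
0–5 s: 6 × 5 = 30 m
5–10 s: -3 × 5 = -15 m
10–11 s: -1 × 1 = -1 m
11–15 s: -6 × 4 = -24 m
Net displacement = -10 m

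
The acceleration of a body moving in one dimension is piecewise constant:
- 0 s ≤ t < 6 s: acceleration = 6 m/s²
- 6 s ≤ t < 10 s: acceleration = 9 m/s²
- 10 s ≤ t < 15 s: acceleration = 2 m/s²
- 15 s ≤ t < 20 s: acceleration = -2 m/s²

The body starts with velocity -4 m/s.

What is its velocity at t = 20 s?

68 m/s

Δv equals the area under the a-t graph; then v = v₀ + Δv.
0–6 s: 6 × 6 = 36 m/s
6–10 s: 9 × 4 = 36 m/s
10–15 s: 2 × 5 = 10 m/s
15–20 s: -2 × 5 = -10 m/s
Δv = 72 m/s, so v(20) = -4 + (72) = 68 m/s.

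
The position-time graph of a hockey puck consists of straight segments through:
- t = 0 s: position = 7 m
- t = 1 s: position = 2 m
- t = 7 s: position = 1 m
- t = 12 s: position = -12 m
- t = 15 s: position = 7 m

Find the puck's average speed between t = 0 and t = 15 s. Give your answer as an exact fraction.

38/15 m/s

Average speed = (total path length)/(elapsed time); on a piecewise-linear x-t graph the path length is Σ|Δx|.
0–1 s: |Δx| = |2 − 7| = 5 m
1–7 s: |Δx| = |1 − 2| = 1 m
7–12 s: |Δx| = |-12 − 1| = 13 m
12–15 s: |Δx| = |7 − -12| = 19 m
Total path = 38 m; average speed = 38/15 = 38/15 m/s.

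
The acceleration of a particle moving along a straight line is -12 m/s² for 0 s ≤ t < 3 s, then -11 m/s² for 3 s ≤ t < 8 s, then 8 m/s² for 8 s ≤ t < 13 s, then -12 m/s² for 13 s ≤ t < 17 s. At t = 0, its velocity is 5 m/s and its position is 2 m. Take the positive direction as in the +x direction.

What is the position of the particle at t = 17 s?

On each constant-a segment, Δv = aΔt and Δx = v₀Δt + ½aΔt²; chain segment to segment.
0–3 s: v starts 5 m/s; Δx = 5·3 + ½·-12·3² = -39 m; v ends -31 m/s.
3–8 s: v starts -31 m/s; Δx = -31·5 + ½·-11·5² = -292.5 m; v ends -86 m/s.
8–13 s: v starts -86 m/s; Δx = -86·5 + ½·8·5² = -330 m; v ends -46 m/s.
13–17 s: v starts -46 m/s; Δx = -46·4 + ½·-12·4² = -280 m; v ends -94 m/s.
x(17) = 2 + Σ Δx = -939.5 m.

-939.5 m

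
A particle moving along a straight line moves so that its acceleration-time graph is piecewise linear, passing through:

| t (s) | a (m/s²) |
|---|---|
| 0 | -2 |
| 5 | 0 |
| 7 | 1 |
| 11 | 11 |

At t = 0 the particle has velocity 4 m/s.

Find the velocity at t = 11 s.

24 m/s

Δv equals the area under the a-t graph; then v = v₀ + Δv.
0–5 s: ½(-2 + 0)(5) = -5 m/s
5–7 s: ½(0 + 1)(2) = 1 m/s
7–11 s: ½(1 + 11)(4) = 24 m/s
Δv = 20 m/s, so v(11) = 4 + (20) = 24 m/s.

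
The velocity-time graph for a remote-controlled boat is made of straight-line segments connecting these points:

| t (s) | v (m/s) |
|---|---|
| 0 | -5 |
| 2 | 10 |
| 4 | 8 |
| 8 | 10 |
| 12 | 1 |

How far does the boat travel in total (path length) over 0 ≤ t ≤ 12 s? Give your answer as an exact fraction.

Distance (not displacement) is the total path length: add the absolute areas under v-t.
0–2 s: v = 0 at t = 2/3 s; triangle areas 5/3 + 20/3 = 25/3 m
2–4 s: |½(10 + 8)(2)| = 18 m
4–8 s: |½(8 + 10)(4)| = 36 m
8–12 s: |½(10 + 1)(4)| = 22 m
Total distance = 253/3 m

253/3 m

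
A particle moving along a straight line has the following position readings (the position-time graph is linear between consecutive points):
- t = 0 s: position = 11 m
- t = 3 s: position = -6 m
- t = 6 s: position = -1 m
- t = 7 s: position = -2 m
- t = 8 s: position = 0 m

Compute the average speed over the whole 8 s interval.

3.125 m/s

Average speed = (total path length)/(elapsed time); on a piecewise-linear x-t graph the path length is Σ|Δx|.
0–3 s: |Δx| = |-6 − 11| = 17 m
3–6 s: |Δx| = |-1 − -6| = 5 m
6–7 s: |Δx| = |-2 − -1| = 1 m
7–8 s: |Δx| = |0 − -2| = 2 m
Total path = 25 m; average speed = 25/8 = 3.125 m/s.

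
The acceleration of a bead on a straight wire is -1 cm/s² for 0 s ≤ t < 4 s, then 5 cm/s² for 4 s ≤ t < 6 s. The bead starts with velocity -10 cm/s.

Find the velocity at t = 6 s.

-4 cm/s

Δv equals the area under the a-t graph; then v = v₀ + Δv.
0–4 s: -1 × 4 = -4 cm/s
4–6 s: 5 × 2 = 10 cm/s
Δv = 6 cm/s, so v(6) = -10 + (6) = -4 cm/s.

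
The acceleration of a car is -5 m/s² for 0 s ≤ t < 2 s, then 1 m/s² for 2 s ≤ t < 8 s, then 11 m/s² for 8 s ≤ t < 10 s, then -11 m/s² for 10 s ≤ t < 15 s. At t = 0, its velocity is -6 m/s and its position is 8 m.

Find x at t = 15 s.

-167.5 m

On each constant-a segment, Δv = aΔt and Δx = v₀Δt + ½aΔt²; chain segment to segment.
0–2 s: v starts -6 m/s; Δx = -6·2 + ½·-5·2² = -22 m; v ends -16 m/s.
2–8 s: v starts -16 m/s; Δx = -16·6 + ½·1·6² = -78 m; v ends -10 m/s.
8–10 s: v starts -10 m/s; Δx = -10·2 + ½·11·2² = 2 m; v ends 12 m/s.
10–15 s: v starts 12 m/s; Δx = 12·5 + ½·-11·5² = -77.5 m; v ends -43 m/s.
x(15) = 8 + Σ Δx = -167.5 m.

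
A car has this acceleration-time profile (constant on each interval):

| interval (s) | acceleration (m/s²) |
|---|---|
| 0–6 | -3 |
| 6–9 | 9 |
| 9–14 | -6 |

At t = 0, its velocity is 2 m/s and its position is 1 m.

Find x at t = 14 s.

-68.5 m

On each constant-a segment, Δv = aΔt and Δx = v₀Δt + ½aΔt²; chain segment to segment.
0–6 s: v starts 2 m/s; Δx = 2·6 + ½·-3·6² = -42 m; v ends -16 m/s.
6–9 s: v starts -16 m/s; Δx = -16·3 + ½·9·3² = -7.5 m; v ends 11 m/s.
9–14 s: v starts 11 m/s; Δx = 11·5 + ½·-6·5² = -20 m; v ends -19 m/s.
x(14) = 1 + Σ Δx = -68.5 m.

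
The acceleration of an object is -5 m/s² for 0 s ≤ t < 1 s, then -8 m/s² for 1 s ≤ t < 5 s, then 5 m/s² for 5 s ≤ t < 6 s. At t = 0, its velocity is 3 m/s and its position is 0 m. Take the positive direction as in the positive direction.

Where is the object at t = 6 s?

-103 m

On each constant-a segment, Δv = aΔt and Δx = v₀Δt + ½aΔt²; chain segment to segment.
0–1 s: v starts 3 m/s; Δx = 3·1 + ½·-5·1² = 0.5 m; v ends -2 m/s.
1–5 s: v starts -2 m/s; Δx = -2·4 + ½·-8·4² = -72 m; v ends -34 m/s.
5–6 s: v starts -34 m/s; Δx = -34·1 + ½·5·1² = -31.5 m; v ends -29 m/s.
x(6) = 0 + Σ Δx = -103 m.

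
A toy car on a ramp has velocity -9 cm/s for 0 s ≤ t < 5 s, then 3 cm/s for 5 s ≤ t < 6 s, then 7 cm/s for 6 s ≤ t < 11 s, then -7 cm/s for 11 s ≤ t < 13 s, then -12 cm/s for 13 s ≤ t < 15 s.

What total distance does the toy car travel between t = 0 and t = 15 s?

Total distance travelled is ∫|v| dt — sum the magnitudes of each area piece.
0–5 s: |-9| × 5 = 45 cm
5–6 s: |3| × 1 = 3 cm
6–11 s: |7| × 5 = 35 cm
11–13 s: |-7| × 2 = 14 cm
13–15 s: |-12| × 2 = 24 cm
Total distance = 121 cm

121 cm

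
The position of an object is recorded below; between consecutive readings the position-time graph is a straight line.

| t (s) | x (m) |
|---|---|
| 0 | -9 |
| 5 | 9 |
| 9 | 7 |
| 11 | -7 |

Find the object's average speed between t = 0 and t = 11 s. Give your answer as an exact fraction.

Average speed = (total path length)/(elapsed time); on a piecewise-linear x-t graph the path length is Σ|Δx|.
0–5 s: |Δx| = |9 − -9| = 18 m
5–9 s: |Δx| = |7 − 9| = 2 m
9–11 s: |Δx| = |-7 − 7| = 14 m
Total path = 34 m; average speed = 34/11 = 34/11 m/s.

34/11 m/s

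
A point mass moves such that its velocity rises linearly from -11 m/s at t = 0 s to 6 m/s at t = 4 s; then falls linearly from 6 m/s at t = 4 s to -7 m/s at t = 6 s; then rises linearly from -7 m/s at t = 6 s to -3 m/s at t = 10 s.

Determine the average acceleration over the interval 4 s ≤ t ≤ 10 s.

Average acceleration = Δv/Δt = (-3 − 6)/(10 − 4) = -1.5 m/s².

-1.5 m/s²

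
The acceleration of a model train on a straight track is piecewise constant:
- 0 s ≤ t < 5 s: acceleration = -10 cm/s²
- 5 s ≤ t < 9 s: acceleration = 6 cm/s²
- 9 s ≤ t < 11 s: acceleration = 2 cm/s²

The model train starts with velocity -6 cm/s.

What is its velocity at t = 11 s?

Δv equals the area under the a-t graph; then v = v₀ + Δv.
0–5 s: -10 × 5 = -50 cm/s
5–9 s: 6 × 4 = 24 cm/s
9–11 s: 2 × 2 = 4 cm/s
Δv = -22 cm/s, so v(11) = -6 + (-22) = -28 cm/s.

-28 cm/s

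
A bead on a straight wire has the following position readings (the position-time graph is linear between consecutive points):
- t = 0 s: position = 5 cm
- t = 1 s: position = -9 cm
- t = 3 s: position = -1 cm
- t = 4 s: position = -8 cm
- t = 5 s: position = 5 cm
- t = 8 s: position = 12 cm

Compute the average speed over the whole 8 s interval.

6.125 cm/s

Average speed = (total path length)/(elapsed time); on a piecewise-linear x-t graph the path length is Σ|Δx|.
0–1 s: |Δx| = |-9 − 5| = 14 cm
1–3 s: |Δx| = |-1 − -9| = 8 cm
3–4 s: |Δx| = |-8 − -1| = 7 cm
4–5 s: |Δx| = |5 − -8| = 13 cm
5–8 s: |Δx| = |12 − 5| = 7 cm
Total path = 49 cm; average speed = 49/8 = 6.125 cm/s.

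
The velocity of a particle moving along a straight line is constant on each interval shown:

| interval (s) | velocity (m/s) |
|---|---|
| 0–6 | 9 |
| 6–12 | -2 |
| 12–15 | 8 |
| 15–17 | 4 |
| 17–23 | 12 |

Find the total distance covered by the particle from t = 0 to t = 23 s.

Distance (not displacement) is the total path length: add the absolute areas under v-t.
0–6 s: |9| × 6 = 54 m
6–12 s: |-2| × 6 = 12 m
12–15 s: |8| × 3 = 24 m
15–17 s: |4| × 2 = 8 m
17–23 s: |12| × 6 = 72 m
Total distance = 170 m

170 m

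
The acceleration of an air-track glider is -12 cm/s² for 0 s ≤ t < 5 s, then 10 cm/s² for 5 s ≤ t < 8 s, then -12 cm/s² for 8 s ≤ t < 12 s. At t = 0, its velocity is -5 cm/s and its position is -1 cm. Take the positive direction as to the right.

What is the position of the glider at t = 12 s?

On each constant-a segment, Δv = aΔt and Δx = v₀Δt + ½aΔt²; chain segment to segment.
0–5 s: v starts -5 cm/s; Δx = -5·5 + ½·-12·5² = -175 cm; v ends -65 cm/s.
5–8 s: v starts -65 cm/s; Δx = -65·3 + ½·10·3² = -150 cm; v ends -35 cm/s.
8–12 s: v starts -35 cm/s; Δx = -35·4 + ½·-12·4² = -236 cm; v ends -83 cm/s.
x(12) = -1 + Σ Δx = -562 cm.

-562 cm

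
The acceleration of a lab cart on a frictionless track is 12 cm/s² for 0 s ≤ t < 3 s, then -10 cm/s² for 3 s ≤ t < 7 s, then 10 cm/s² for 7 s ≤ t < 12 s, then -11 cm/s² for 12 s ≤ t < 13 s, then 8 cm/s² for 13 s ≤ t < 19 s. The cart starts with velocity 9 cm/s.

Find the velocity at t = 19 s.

92 cm/s

Δv equals the area under the a-t graph; then v = v₀ + Δv.
0–3 s: 12 × 3 = 36 cm/s
3–7 s: -10 × 4 = -40 cm/s
7–12 s: 10 × 5 = 50 cm/s
12–13 s: -11 × 1 = -11 cm/s
13–19 s: 8 × 6 = 48 cm/s
Δv = 83 cm/s, so v(19) = 9 + (83) = 92 cm/s.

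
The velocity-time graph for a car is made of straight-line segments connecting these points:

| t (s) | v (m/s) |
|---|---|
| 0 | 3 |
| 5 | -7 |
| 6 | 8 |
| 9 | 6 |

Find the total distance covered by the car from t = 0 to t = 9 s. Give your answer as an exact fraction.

589/15 m

Distance (not displacement) is the total path length: add the absolute areas under v-t.
0–5 s: v = 0 at t = 1.5 s; triangle areas 2.25 + 12.25 = 14.5 m
5–6 s: v = 0 at t = 82/15 s; triangle areas 49/30 + 32/15 = 113/30 m
6–9 s: |½(8 + 6)(3)| = 21 m
Total distance = 589/15 m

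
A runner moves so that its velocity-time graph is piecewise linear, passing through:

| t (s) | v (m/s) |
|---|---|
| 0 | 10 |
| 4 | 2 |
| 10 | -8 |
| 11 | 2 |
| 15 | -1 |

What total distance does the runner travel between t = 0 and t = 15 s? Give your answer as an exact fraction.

Total distance travelled is ∫|v| dt — sum the magnitudes of each area piece.
0–4 s: |½(10 + 2)(4)| = 24 m
4–10 s: v = 0 at t = 5.2 s; triangle areas 1.2 + 19.2 = 20.4 m
10–11 s: v = 0 at t = 10.8 s; triangle areas 3.2 + 0.2 = 3.4 m
11–15 s: v = 0 at t = 41/3 s; triangle areas 8/3 + 2/3 = 10/3 m
Total distance = 767/15 m

767/15 m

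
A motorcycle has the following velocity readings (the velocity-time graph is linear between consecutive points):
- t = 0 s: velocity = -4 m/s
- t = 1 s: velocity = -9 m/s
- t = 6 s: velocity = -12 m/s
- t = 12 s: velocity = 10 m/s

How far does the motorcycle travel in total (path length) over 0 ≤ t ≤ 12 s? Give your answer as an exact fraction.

1015/11 m

Distance (not displacement) is the total path length: add the absolute areas under v-t.
0–1 s: |½(-4 + -9)(1)| = 6.5 m
1–6 s: |½(-9 + -12)(5)| = 52.5 m
6–12 s: v = 0 at t = 102/11 s; triangle areas 216/11 + 150/11 = 366/11 m
Total distance = 1015/11 m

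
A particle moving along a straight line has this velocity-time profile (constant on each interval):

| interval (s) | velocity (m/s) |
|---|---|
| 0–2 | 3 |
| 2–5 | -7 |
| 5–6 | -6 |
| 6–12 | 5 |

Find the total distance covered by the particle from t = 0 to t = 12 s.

Distance (not displacement) is the total path length: add the absolute areas under v-t.
0–2 s: |3| × 2 = 6 m
2–5 s: |-7| × 3 = 21 m
5–6 s: |-6| × 1 = 6 m
6–12 s: |5| × 6 = 30 m
Total distance = 63 m

63 m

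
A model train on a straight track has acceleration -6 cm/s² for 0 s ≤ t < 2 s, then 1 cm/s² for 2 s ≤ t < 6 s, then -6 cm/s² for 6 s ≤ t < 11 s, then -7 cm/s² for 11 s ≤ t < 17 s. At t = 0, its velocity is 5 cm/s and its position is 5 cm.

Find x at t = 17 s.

On each constant-a segment, Δv = aΔt and Δx = v₀Δt + ½aΔt²; chain segment to segment.
0–2 s: v starts 5 cm/s; Δx = 5·2 + ½·-6·2² = -2 cm; v ends -7 cm/s.
2–6 s: v starts -7 cm/s; Δx = -7·4 + ½·1·4² = -20 cm; v ends -3 cm/s.
6–11 s: v starts -3 cm/s; Δx = -3·5 + ½·-6·5² = -90 cm; v ends -33 cm/s.
11–17 s: v starts -33 cm/s; Δx = -33·6 + ½·-7·6² = -324 cm; v ends -75 cm/s.
x(17) = 5 + Σ Δx = -431 cm.

-431 cm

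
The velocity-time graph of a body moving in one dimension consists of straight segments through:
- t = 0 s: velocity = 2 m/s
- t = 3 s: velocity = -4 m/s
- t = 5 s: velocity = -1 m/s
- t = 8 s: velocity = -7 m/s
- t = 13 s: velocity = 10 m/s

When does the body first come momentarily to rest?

t = 1 s

v changes sign on 0–3 s (from 2 to -4); the graph is linear there, so v = 0 at t = 0 + (-2)·(3 − 0)/(-4 − 2) = 1 s.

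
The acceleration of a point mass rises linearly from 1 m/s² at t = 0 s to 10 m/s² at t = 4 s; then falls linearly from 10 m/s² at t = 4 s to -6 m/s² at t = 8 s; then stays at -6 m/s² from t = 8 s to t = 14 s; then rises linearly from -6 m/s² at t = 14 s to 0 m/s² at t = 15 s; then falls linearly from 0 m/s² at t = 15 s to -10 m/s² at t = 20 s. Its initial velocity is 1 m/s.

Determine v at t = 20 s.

Δv equals the area under the a-t graph; then v = v₀ + Δv.
0–4 s: ½(1 + 10)(4) = 22 m/s
4–8 s: ½(10 + -6)(4) = 8 m/s
8–14 s: -6 × 6 = -36 m/s
14–15 s: ½(-6 + 0)(1) = -3 m/s
15–20 s: ½(0 + -10)(5) = -25 m/s
Δv = -34 m/s, so v(20) = 1 + (-34) = -33 m/s.

-33 m/s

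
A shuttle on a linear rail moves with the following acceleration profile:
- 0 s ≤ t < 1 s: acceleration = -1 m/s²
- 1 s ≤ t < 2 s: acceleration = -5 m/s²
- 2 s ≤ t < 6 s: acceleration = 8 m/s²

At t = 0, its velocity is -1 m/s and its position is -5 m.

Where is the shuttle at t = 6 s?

On each constant-a segment, Δv = aΔt and Δx = v₀Δt + ½aΔt²; chain segment to segment.
0–1 s: v starts -1 m/s; Δx = -1·1 + ½·-1·1² = -1.5 m; v ends -2 m/s.
1–2 s: v starts -2 m/s; Δx = -2·1 + ½·-5·1² = -4.5 m; v ends -7 m/s.
2–6 s: v starts -7 m/s; Δx = -7·4 + ½·8·4² = 36 m; v ends 25 m/s.
x(6) = -5 + Σ Δx = 25 m.

25 m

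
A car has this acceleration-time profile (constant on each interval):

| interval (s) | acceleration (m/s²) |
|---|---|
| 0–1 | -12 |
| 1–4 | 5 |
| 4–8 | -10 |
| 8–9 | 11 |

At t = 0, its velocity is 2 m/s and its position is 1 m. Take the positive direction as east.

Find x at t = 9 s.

On each constant-a segment, Δv = aΔt and Δx = v₀Δt + ½aΔt²; chain segment to segment.
0–1 s: v starts 2 m/s; Δx = 2·1 + ½·-12·1² = -4 m; v ends -10 m/s.
1–4 s: v starts -10 m/s; Δx = -10·3 + ½·5·3² = -7.5 m; v ends 5 m/s.
4–8 s: v starts 5 m/s; Δx = 5·4 + ½·-10·4² = -60 m; v ends -35 m/s.
8–9 s: v starts -35 m/s; Δx = -35·1 + ½·11·1² = -29.5 m; v ends -24 m/s.
x(9) = 1 + Σ Δx = -100 m.

-100 m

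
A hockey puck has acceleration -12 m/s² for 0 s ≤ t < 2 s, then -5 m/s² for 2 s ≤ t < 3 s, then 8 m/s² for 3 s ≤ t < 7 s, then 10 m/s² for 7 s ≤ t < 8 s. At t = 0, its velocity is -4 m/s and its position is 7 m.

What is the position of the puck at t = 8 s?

-119.5 m

On each constant-a segment, Δv = aΔt and Δx = v₀Δt + ½aΔt²; chain segment to segment.
0–2 s: v starts -4 m/s; Δx = -4·2 + ½·-12·2² = -32 m; v ends -28 m/s.
2–3 s: v starts -28 m/s; Δx = -28·1 + ½·-5·1² = -30.5 m; v ends -33 m/s.
3–7 s: v starts -33 m/s; Δx = -33·4 + ½·8·4² = -68 m; v ends -1 m/s.
7–8 s: v starts -1 m/s; Δx = -1·1 + ½·10·1² = 4 m; v ends 9 m/s.
x(8) = 7 + Σ Δx = -119.5 m.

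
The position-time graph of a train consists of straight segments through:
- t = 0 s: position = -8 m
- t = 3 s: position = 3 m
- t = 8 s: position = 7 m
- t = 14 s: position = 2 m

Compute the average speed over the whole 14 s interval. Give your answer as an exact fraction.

10/7 m/s

Average speed = (total path length)/(elapsed time); on a piecewise-linear x-t graph the path length is Σ|Δx|.
0–3 s: |Δx| = |3 − -8| = 11 m
3–8 s: |Δx| = |7 − 3| = 4 m
8–14 s: |Δx| = |2 − 7| = 5 m
Total path = 20 m; average speed = 20/14 = 10/7 m/s.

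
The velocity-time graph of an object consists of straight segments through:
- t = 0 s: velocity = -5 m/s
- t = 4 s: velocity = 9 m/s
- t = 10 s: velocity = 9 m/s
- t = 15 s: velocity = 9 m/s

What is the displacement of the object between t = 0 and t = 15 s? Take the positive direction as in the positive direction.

Net displacement equals the area under the velocity-time graph (areas below the axis count negative).
0–4 s: ½(-5 + 9)(4) = 8 m
4–10 s: 9 × 6 = 54 m
10–15 s: 9 × 5 = 45 m
Net displacement = 107 m

107 m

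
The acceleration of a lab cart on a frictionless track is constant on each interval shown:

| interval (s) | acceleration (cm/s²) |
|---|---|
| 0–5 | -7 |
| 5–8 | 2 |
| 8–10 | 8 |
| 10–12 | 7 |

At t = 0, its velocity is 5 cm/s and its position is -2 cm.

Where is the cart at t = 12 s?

-179.5 cm

On each constant-a segment, Δv = aΔt and Δx = v₀Δt + ½aΔt²; chain segment to segment.
0–5 s: v starts 5 cm/s; Δx = 5·5 + ½·-7·5² = -62.5 cm; v ends -30 cm/s.
5–8 s: v starts -30 cm/s; Δx = -30·3 + ½·2·3² = -81 cm; v ends -24 cm/s.
8–10 s: v starts -24 cm/s; Δx = -24·2 + ½·8·2² = -32 cm; v ends -8 cm/s.
10–12 s: v starts -8 cm/s; Δx = -8·2 + ½·7·2² = -2 cm; v ends 6 cm/s.
x(12) = -2 + Σ Δx = -179.5 cm.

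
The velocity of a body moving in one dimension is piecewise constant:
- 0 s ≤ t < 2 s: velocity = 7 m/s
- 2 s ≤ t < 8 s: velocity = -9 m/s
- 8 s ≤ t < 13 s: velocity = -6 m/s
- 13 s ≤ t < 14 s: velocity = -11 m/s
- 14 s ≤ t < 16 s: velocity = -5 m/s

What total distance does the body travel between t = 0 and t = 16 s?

Distance (not displacement) is the total path length: add the absolute areas under v-t.
0–2 s: |7| × 2 = 14 m
2–8 s: |-9| × 6 = 54 m
8–13 s: |-6| × 5 = 30 m
13–14 s: |-11| × 1 = 11 m
14–16 s: |-5| × 2 = 10 m
Total distance = 119 m

119 m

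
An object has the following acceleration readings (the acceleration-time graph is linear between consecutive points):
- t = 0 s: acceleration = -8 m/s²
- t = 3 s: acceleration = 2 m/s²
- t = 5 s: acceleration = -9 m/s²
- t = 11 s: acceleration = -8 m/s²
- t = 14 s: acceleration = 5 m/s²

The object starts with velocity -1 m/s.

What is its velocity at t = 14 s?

-72.5 m/s

Δv equals the area under the a-t graph; then v = v₀ + Δv.
0–3 s: ½(-8 + 2)(3) = -9 m/s
3–5 s: ½(2 + -9)(2) = -7 m/s
5–11 s: ½(-9 + -8)(6) = -51 m/s
11–14 s: ½(-8 + 5)(3) = -4.5 m/s
Δv = -71.5 m/s, so v(14) = -1 + (-71.5) = -72.5 m/s.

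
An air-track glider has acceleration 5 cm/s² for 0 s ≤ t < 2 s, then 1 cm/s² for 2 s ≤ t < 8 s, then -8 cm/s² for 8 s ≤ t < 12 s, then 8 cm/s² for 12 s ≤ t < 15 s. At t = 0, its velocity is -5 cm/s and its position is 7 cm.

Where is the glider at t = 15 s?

8 cm

On each constant-a segment, Δv = aΔt and Δx = v₀Δt + ½aΔt²; chain segment to segment.
0–2 s: v starts -5 cm/s; Δx = -5·2 + ½·5·2² = 0 cm; v ends 5 cm/s.
2–8 s: v starts 5 cm/s; Δx = 5·6 + ½·1·6² = 48 cm; v ends 11 cm/s.
8–12 s: v starts 11 cm/s; Δx = 11·4 + ½·-8·4² = -20 cm; v ends -21 cm/s.
12–15 s: v starts -21 cm/s; Δx = -21·3 + ½·8·3² = -27 cm; v ends 3 cm/s.
x(15) = 7 + Σ Δx = 8 cm.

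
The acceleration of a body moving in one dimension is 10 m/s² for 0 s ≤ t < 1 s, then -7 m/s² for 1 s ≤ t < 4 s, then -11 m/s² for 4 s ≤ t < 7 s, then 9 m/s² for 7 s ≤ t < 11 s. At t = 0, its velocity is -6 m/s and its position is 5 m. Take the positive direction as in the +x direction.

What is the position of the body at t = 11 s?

On each constant-a segment, Δv = aΔt and Δx = v₀Δt + ½aΔt²; chain segment to segment.
0–1 s: v starts -6 m/s; Δx = -6·1 + ½·10·1² = -1 m; v ends 4 m/s.
1–4 s: v starts 4 m/s; Δx = 4·3 + ½·-7·3² = -19.5 m; v ends -17 m/s.
4–7 s: v starts -17 m/s; Δx = -17·3 + ½·-11·3² = -100.5 m; v ends -50 m/s.
7–11 s: v starts -50 m/s; Δx = -50·4 + ½·9·4² = -128 m; v ends -14 m/s.
x(11) = 5 + Σ Δx = -244 m.

-244 m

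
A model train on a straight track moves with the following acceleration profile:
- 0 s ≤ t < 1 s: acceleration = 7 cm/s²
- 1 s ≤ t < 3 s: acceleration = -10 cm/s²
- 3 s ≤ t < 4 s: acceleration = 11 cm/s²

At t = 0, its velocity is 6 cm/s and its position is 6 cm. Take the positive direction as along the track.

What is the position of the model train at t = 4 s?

20 cm

On each constant-a segment, Δv = aΔt and Δx = v₀Δt + ½aΔt²; chain segment to segment.
0–1 s: v starts 6 cm/s; Δx = 6·1 + ½·7·1² = 9.5 cm; v ends 13 cm/s.
1–3 s: v starts 13 cm/s; Δx = 13·2 + ½·-10·2² = 6 cm; v ends -7 cm/s.
3–4 s: v starts -7 cm/s; Δx = -7·1 + ½·11·1² = -1.5 cm; v ends 4 cm/s.
x(4) = 6 + Σ Δx = 20 cm.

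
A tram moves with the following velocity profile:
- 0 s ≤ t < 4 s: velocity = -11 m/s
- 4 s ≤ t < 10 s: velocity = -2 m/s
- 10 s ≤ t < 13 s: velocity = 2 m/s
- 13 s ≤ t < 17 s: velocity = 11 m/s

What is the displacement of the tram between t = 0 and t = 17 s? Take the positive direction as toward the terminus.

Net displacement equals the area under the velocity-time graph (areas below the axis count negative).
0–4 s: -11 × 4 = -44 m
4–10 s: -2 × 6 = -12 m
10–13 s: 2 × 3 = 6 m
13–17 s: 11 × 4 = 44 m
Net displacement = -6 m

-6 m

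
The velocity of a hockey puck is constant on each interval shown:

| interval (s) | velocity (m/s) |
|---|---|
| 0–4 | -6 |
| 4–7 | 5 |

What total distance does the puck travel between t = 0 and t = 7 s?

39 m

Total distance travelled is ∫|v| dt — sum the magnitudes of each area piece.
0–4 s: |-6| × 4 = 24 m
4–7 s: |5| × 3 = 15 m
Total distance = 39 m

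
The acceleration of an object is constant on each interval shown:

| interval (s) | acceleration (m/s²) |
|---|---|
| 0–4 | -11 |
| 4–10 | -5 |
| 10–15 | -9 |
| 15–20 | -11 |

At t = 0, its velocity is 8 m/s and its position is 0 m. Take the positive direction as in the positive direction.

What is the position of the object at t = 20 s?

-1497 m

On each constant-a segment, Δv = aΔt and Δx = v₀Δt + ½aΔt²; chain segment to segment.
0–4 s: v starts 8 m/s; Δx = 8·4 + ½·-11·4² = -56 m; v ends -36 m/s.
4–10 s: v starts -36 m/s; Δx = -36·6 + ½·-5·6² = -306 m; v ends -66 m/s.
10–15 s: v starts -66 m/s; Δx = -66·5 + ½·-9·5² = -442.5 m; v ends -111 m/s.
15–20 s: v starts -111 m/s; Δx = -111·5 + ½·-11·5² = -692.5 m; v ends -166 m/s.
x(20) = 0 + Σ Δx = -1497 m.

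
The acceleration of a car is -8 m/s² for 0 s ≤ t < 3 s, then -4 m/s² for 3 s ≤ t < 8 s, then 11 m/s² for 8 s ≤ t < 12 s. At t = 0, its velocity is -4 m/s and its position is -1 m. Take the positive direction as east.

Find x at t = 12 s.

On each constant-a segment, Δv = aΔt and Δx = v₀Δt + ½aΔt²; chain segment to segment.
0–3 s: v starts -4 m/s; Δx = -4·3 + ½·-8·3² = -48 m; v ends -28 m/s.
3–8 s: v starts -28 m/s; Δx = -28·5 + ½·-4·5² = -190 m; v ends -48 m/s.
8–12 s: v starts -48 m/s; Δx = -48·4 + ½·11·4² = -104 m; v ends -4 m/s.
x(12) = -1 + Σ Δx = -343 m.

-343 m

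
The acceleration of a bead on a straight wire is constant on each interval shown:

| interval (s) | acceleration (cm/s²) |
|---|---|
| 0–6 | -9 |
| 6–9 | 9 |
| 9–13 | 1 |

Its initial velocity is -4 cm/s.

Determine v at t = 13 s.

Δv equals the area under the a-t graph; then v = v₀ + Δv.
0–6 s: -9 × 6 = -54 cm/s
6–9 s: 9 × 3 = 27 cm/s
9–13 s: 1 × 4 = 4 cm/s
Δv = -23 cm/s, so v(13) = -4 + (-23) = -27 cm/s.

-27 cm/s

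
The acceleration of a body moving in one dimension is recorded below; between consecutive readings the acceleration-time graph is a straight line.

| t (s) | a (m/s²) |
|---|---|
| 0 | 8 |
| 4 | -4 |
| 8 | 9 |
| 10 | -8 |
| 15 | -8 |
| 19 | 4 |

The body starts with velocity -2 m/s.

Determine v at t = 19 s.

Δv equals the area under the a-t graph; then v = v₀ + Δv.
0–4 s: ½(8 + -4)(4) = 8 m/s
4–8 s: ½(-4 + 9)(4) = 10 m/s
8–10 s: ½(9 + -8)(2) = 1 m/s
10–15 s: -8 × 5 = -40 m/s
15–19 s: ½(-8 + 4)(4) = -8 m/s
Δv = -29 m/s, so v(19) = -2 + (-29) = -31 m/s.

-31 m/s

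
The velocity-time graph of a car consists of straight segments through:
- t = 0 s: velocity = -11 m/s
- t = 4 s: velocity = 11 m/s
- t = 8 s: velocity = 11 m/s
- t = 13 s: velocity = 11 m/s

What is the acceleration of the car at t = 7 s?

0 m/s²

Acceleration is the slope of the v-t graph on 4–8 s: (11 − 11)/(8 − 4) = 0 m/s².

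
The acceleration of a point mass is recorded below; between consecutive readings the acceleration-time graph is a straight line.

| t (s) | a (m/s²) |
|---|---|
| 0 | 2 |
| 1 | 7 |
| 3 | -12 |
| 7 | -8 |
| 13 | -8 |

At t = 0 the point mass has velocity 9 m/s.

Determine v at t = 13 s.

-79.5 m/s

Δv equals the area under the a-t graph; then v = v₀ + Δv.
0–1 s: ½(2 + 7)(1) = 4.5 m/s
1–3 s: ½(7 + -12)(2) = -5 m/s
3–7 s: ½(-12 + -8)(4) = -40 m/s
7–13 s: -8 × 6 = -48 m/s
Δv = -88.5 m/s, so v(13) = 9 + (-88.5) = -79.5 m/s.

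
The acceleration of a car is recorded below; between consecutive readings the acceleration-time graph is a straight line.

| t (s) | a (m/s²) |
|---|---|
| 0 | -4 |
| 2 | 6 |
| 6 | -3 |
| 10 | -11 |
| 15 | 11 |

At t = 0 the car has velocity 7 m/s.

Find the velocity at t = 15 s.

-13 m/s

Δv equals the area under the a-t graph; then v = v₀ + Δv.
0–2 s: ½(-4 + 6)(2) = 2 m/s
2–6 s: ½(6 + -3)(4) = 6 m/s
6–10 s: ½(-3 + -11)(4) = -28 m/s
10–15 s: ½(-11 + 11)(5) = 0 m/s
Δv = -20 m/s, so v(15) = 7 + (-20) = -13 m/s.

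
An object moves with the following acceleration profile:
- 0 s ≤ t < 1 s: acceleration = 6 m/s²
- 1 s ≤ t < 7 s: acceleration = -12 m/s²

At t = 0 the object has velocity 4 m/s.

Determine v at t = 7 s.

Δv equals the area under the a-t graph; then v = v₀ + Δv.
0–1 s: 6 × 1 = 6 m/s
1–7 s: -12 × 6 = -72 m/s
Δv = -66 m/s, so v(7) = 4 + (-66) = -62 m/s.

-62 m/s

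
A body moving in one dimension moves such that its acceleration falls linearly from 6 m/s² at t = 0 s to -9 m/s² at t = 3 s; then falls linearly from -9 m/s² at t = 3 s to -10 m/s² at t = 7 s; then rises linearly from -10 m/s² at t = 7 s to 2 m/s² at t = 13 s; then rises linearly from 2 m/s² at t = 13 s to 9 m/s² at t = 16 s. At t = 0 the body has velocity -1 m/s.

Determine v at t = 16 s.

Δv equals the area under the a-t graph; then v = v₀ + Δv.
0–3 s: ½(6 + -9)(3) = -4.5 m/s
3–7 s: ½(-9 + -10)(4) = -38 m/s
7–13 s: ½(-10 + 2)(6) = -24 m/s
13–16 s: ½(2 + 9)(3) = 16.5 m/s
Δv = -50 m/s, so v(16) = -1 + (-50) = -51 m/s.

-51 m/s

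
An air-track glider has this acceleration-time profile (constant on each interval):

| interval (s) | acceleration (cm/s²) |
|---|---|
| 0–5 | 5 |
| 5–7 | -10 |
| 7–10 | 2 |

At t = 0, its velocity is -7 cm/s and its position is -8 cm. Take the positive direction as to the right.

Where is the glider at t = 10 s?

38.5 cm

On each constant-a segment, Δv = aΔt and Δx = v₀Δt + ½aΔt²; chain segment to segment.
0–5 s: v starts -7 cm/s; Δx = -7·5 + ½·5·5² = 27.5 cm; v ends 18 cm/s.
5–7 s: v starts 18 cm/s; Δx = 18·2 + ½·-10·2² = 16 cm; v ends -2 cm/s.
7–10 s: v starts -2 cm/s; Δx = -2·3 + ½·2·3² = 3 cm; v ends 4 cm/s.
x(10) = -8 + Σ Δx = 38.5 cm.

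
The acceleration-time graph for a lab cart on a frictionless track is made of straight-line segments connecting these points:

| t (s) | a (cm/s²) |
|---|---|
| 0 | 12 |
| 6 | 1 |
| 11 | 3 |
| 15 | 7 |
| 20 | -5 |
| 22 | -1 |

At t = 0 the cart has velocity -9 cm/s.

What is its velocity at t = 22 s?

59 cm/s

Δv equals the area under the a-t graph; then v = v₀ + Δv.
0–6 s: ½(12 + 1)(6) = 39 cm/s
6–11 s: ½(1 + 3)(5) = 10 cm/s
11–15 s: ½(3 + 7)(4) = 20 cm/s
15–20 s: ½(7 + -5)(5) = 5 cm/s
20–22 s: ½(-5 + -1)(2) = -6 cm/s
Δv = 68 cm/s, so v(22) = -9 + (68) = 59 cm/s.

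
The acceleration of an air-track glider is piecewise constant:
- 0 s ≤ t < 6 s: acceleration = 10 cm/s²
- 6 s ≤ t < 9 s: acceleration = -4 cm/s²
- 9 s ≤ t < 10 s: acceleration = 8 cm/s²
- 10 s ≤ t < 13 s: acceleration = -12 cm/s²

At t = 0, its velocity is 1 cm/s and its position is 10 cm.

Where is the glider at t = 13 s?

On each constant-a segment, Δv = aΔt and Δx = v₀Δt + ½aΔt²; chain segment to segment.
0–6 s: v starts 1 cm/s; Δx = 1·6 + ½·10·6² = 186 cm; v ends 61 cm/s.
6–9 s: v starts 61 cm/s; Δx = 61·3 + ½·-4·3² = 165 cm; v ends 49 cm/s.
9–10 s: v starts 49 cm/s; Δx = 49·1 + ½·8·1² = 53 cm; v ends 57 cm/s.
10–13 s: v starts 57 cm/s; Δx = 57·3 + ½·-12·3² = 117 cm; v ends 21 cm/s.
x(13) = 10 + Σ Δx = 531 cm.

531 cm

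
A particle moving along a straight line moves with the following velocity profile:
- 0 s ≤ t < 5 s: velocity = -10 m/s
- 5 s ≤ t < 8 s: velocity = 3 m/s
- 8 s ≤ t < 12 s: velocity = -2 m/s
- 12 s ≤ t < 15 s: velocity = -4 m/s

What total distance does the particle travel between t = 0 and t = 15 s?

79 m

Total distance travelled is ∫|v| dt — sum the magnitudes of each area piece.
0–5 s: |-10| × 5 = 50 m
5–8 s: |3| × 3 = 9 m
8–12 s: |-2| × 4 = 8 m
12–15 s: |-4| × 3 = 12 m
Total distance = 79 m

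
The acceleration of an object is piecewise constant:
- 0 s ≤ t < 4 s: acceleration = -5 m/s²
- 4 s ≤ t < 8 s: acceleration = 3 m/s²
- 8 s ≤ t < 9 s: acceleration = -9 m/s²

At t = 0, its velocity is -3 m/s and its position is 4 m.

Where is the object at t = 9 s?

-131.5 m

On each constant-a segment, Δv = aΔt and Δx = v₀Δt + ½aΔt²; chain segment to segment.
0–4 s: v starts -3 m/s; Δx = -3·4 + ½·-5·4² = -52 m; v ends -23 m/s.
4–8 s: v starts -23 m/s; Δx = -23·4 + ½·3·4² = -68 m; v ends -11 m/s.
8–9 s: v starts -11 m/s; Δx = -11·1 + ½·-9·1² = -15.5 m; v ends -20 m/s.
x(9) = 4 + Σ Δx = -131.5 m.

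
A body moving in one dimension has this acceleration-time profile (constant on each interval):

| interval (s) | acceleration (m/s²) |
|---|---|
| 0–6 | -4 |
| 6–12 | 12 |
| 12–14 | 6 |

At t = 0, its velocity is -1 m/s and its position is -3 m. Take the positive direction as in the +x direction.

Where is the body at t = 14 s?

91 m

On each constant-a segment, Δv = aΔt and Δx = v₀Δt + ½aΔt²; chain segment to segment.
0–6 s: v starts -1 m/s; Δx = -1·6 + ½·-4·6² = -78 m; v ends -25 m/s.
6–12 s: v starts -25 m/s; Δx = -25·6 + ½·12·6² = 66 m; v ends 47 m/s.
12–14 s: v starts 47 m/s; Δx = 47·2 + ½·6·2² = 106 m; v ends 59 m/s.
x(14) = -3 + Σ Δx = 91 m.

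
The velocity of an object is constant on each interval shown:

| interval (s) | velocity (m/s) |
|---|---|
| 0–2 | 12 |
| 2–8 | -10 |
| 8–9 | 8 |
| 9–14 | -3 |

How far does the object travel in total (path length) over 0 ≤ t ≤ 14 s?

107 m

Distance (not displacement) is the total path length: add the absolute areas under v-t.
0–2 s: |12| × 2 = 24 m
2–8 s: |-10| × 6 = 60 m
8–9 s: |8| × 1 = 8 m
9–14 s: |-3| × 5 = 15 m
Total distance = 107 m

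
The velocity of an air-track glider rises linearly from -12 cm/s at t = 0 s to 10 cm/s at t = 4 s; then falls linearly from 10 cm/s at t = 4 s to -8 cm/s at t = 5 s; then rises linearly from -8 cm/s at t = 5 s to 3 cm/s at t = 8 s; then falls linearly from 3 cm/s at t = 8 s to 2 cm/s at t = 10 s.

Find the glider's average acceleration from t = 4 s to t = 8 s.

-1.75 cm/s²

Average acceleration = Δv/Δt = (3 − 10)/(8 − 4) = -1.75 cm/s².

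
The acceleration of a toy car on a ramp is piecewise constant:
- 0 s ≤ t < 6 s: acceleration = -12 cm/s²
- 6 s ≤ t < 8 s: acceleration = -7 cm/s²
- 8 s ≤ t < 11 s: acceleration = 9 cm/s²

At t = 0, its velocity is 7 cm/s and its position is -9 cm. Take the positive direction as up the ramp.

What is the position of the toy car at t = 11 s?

On each constant-a segment, Δv = aΔt and Δx = v₀Δt + ½aΔt²; chain segment to segment.
0–6 s: v starts 7 cm/s; Δx = 7·6 + ½·-12·6² = -174 cm; v ends -65 cm/s.
6–8 s: v starts -65 cm/s; Δx = -65·2 + ½·-7·2² = -144 cm; v ends -79 cm/s.
8–11 s: v starts -79 cm/s; Δx = -79·3 + ½·9·3² = -196.5 cm; v ends -52 cm/s.
x(11) = -9 + Σ Δx = -523.5 cm.

-523.5 cm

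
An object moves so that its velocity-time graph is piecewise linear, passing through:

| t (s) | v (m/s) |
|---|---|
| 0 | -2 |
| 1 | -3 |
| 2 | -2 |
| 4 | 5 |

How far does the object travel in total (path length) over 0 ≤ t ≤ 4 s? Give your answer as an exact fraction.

Total distance travelled is ∫|v| dt — sum the magnitudes of each area piece.
0–1 s: |½(-2 + -3)(1)| = 2.5 m
1–2 s: |½(-3 + -2)(1)| = 2.5 m
2–4 s: v = 0 at t = 18/7 s; triangle areas 4/7 + 25/7 = 29/7 m
Total distance = 64/7 m

64/7 m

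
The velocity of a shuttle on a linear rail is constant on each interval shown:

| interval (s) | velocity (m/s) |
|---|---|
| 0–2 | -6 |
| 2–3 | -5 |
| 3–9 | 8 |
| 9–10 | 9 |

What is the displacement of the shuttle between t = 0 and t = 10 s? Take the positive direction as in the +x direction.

Net displacement equals the area under the velocity-time graph (areas below the axis count negative).
0–2 s: -6 × 2 = -12 m
2–3 s: -5 × 1 = -5 m
3–9 s: 8 × 6 = 48 m
9–10 s: 9 × 1 = 9 m
Net displacement = 40 m

40 m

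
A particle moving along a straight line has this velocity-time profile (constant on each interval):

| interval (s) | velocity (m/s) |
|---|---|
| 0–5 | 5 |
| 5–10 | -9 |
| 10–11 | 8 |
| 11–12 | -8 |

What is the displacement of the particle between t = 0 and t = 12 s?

Net displacement equals the area under the velocity-time graph (areas below the axis count negative).
0–5 s: 5 × 5 = 25 m
5–10 s: -9 × 5 = -45 m
10–11 s: 8 × 1 = 8 m
11–12 s: -8 × 1 = -8 m
Net displacement = -20 m

-20 m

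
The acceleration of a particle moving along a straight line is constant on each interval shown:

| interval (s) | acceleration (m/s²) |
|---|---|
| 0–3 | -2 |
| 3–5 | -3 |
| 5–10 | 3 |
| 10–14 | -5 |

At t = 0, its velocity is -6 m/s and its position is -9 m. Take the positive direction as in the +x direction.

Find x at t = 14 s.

-170.5 m

On each constant-a segment, Δv = aΔt and Δx = v₀Δt + ½aΔt²; chain segment to segment.
0–3 s: v starts -6 m/s; Δx = -6·3 + ½·-2·3² = -27 m; v ends -12 m/s.
3–5 s: v starts -12 m/s; Δx = -12·2 + ½·-3·2² = -30 m; v ends -18 m/s.
5–10 s: v starts -18 m/s; Δx = -18·5 + ½·3·5² = -52.5 m; v ends -3 m/s.
10–14 s: v starts -3 m/s; Δx = -3·4 + ½·-5·4² = -52 m; v ends -23 m/s.
x(14) = -9 + Σ Δx = -170.5 m.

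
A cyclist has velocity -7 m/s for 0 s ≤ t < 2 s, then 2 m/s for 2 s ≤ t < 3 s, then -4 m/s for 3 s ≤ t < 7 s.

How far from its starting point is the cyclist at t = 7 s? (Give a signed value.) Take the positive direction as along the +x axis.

Net displacement equals the area under the velocity-time graph (areas below the axis count negative).
0–2 s: -7 × 2 = -14 m
2–3 s: 2 × 1 = 2 m
3–7 s: -4 × 4 = -16 m
Net displacement = -28 m

-28 m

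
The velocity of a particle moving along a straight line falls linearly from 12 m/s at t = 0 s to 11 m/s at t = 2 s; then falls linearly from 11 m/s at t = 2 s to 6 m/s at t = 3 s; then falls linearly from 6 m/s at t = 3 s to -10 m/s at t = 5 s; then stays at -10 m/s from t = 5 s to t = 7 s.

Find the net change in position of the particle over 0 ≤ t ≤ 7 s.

Displacement is the signed area under the v-t curve.
0–2 s: ½(12 + 11)(2) = 23 m
2–3 s: ½(11 + 6)(1) = 8.5 m
3–5 s: ½(6 + -10)(2) = -4 m
5–7 s: -10 × 2 = -20 m
Net displacement = 7.5 m

7.5 m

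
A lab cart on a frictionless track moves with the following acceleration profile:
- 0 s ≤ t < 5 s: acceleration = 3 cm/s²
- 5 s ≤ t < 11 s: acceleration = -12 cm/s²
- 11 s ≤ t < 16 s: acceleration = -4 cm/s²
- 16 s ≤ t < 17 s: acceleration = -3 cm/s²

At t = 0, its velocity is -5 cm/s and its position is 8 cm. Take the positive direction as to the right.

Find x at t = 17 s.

-579 cm

On each constant-a segment, Δv = aΔt and Δx = v₀Δt + ½aΔt²; chain segment to segment.
0–5 s: v starts -5 cm/s; Δx = -5·5 + ½·3·5² = 12.5 cm; v ends 10 cm/s.
5–11 s: v starts 10 cm/s; Δx = 10·6 + ½·-12·6² = -156 cm; v ends -62 cm/s.
11–16 s: v starts -62 cm/s; Δx = -62·5 + ½·-4·5² = -360 cm; v ends -82 cm/s.
16–17 s: v starts -82 cm/s; Δx = -82·1 + ½·-3·1² = -83.5 cm; v ends -85 cm/s.
x(17) = 8 + Σ Δx = -579 cm.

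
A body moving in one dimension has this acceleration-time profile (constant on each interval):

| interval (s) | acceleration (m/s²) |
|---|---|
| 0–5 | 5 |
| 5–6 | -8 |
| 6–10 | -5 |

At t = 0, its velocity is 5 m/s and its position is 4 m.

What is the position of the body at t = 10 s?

165.5 m

On each constant-a segment, Δv = aΔt and Δx = v₀Δt + ½aΔt²; chain segment to segment.
0–5 s: v starts 5 m/s; Δx = 5·5 + ½·5·5² = 87.5 m; v ends 30 m/s.
5–6 s: v starts 30 m/s; Δx = 30·1 + ½·-8·1² = 26 m; v ends 22 m/s.
6–10 s: v starts 22 m/s; Δx = 22·4 + ½·-5·4² = 48 m; v ends 2 m/s.
x(10) = 4 + Σ Δx = 165.5 m.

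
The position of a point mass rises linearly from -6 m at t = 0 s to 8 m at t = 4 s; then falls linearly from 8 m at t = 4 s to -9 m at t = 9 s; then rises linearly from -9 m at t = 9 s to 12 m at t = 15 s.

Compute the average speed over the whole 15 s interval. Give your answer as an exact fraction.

52/15 m/s

Average speed = (total path length)/(elapsed time); on a piecewise-linear x-t graph the path length is Σ|Δx|.
0–4 s: |Δx| = |8 − -6| = 14 m
4–9 s: |Δx| = |-9 − 8| = 17 m
9–15 s: |Δx| = |12 − -9| = 21 m
Total path = 52 m; average speed = 52/15 = 52/15 m/s.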